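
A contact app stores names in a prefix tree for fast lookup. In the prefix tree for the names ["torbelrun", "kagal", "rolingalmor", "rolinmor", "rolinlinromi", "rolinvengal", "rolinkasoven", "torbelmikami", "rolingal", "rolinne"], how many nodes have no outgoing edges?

9

A leaf is a node with no children — equivalently, the end of a word that is not a proper prefix of any other stored word.
Those words: "kagal", "rolingalmor", "rolinkasoven", "rolinlinromi", "rolinmor", "rolinne", "rolinvengal", "torbelmikami", "torbelrun"
Leaf count: 9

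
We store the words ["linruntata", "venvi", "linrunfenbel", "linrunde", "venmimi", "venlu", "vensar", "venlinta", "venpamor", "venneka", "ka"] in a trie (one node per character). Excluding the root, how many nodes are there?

47

Insert word by word; a character creates a node only if that edge doesn't already exist:
  "linruntata" → 10 new (l, i, n, r, u, n, t, a, t, a)
  "venvi" → 5 new (v, e, n, v, i)
  "linrunfenbel" → prefix "linrun" already present; 6 new (f, e, n, b, e, l)
  "linrunde" → prefix "linrun" already present; 2 new (d, e)
  "venmimi" → prefix "ven" already present; 4 new (m, i, m, i)
  "venlu" → prefix "ven" already present; 2 new (l, u)
  "vensar" → prefix "ven" already present; 3 new (s, a, r)
  "venlinta" → prefix "venl" already present; 4 new (i, n, t, a)
  "venpamor" → prefix "ven" already present; 5 new (p, a, m, o, r)
  "venneka" → prefix "ven" already present; 4 new (n, e, k, a)
  "ka" → 2 new (k, a)
Total nodes = 10 + 5 + 6 + 2 + 4 + 2 + 3 + 4 + 5 + 4 + 2 = 47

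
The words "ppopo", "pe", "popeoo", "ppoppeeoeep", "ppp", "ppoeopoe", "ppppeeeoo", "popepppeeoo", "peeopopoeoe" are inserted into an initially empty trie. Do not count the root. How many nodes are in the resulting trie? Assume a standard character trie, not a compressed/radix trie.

Count nodes per top-level branch (shared prefixes stored once):
  'p'-branch (pe, peeopopoeoe, popeoo, popepppeeoo, ppoeopoe, ppopo, ppoppeeoeep, ppp, ppppeeeoo): 46 nodes
Sum: 46

46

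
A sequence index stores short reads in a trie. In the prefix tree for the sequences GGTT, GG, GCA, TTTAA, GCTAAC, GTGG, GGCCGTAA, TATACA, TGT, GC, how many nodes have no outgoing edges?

A leaf is a node with no children — equivalently, the end of a word that is not a proper prefix of any other stored word.
Those words: "GCA", "GCTAAC", "GGCCGTAA", "GGTT", "GTGG", "TATACA", "TGT", "TTTAA"
Leaf count: 8

8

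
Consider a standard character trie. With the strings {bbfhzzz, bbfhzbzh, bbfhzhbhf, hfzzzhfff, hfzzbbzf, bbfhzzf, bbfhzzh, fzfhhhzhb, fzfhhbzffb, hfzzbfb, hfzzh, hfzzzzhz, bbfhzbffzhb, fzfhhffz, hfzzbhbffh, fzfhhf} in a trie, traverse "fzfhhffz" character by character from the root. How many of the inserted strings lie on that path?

2

Traverse "fzfhhffz" character by character; count nodes along the way that are marked as word ends.
Prefixes of the query that are stored words: "fzfhhf", "fzfhhffz"
Count: 2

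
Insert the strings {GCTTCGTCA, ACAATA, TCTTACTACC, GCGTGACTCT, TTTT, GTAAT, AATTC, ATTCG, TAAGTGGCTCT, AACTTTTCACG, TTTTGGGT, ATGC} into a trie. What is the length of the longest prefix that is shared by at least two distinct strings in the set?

4

Equivalently: take the maximum, over all pairs, of their longest common prefix length.
"TTTT" and "TTTTGGGT" agree on "TTTT" (4 characters) before diverging; nothing deeper is shared.
Longest shared-prefix length: 4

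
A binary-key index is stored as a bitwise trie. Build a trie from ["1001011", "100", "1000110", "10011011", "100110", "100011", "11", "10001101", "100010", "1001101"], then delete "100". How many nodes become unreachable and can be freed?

0

A node on "100"'s path can go only if nothing else ends at it or branches off below it.
Every node on "100" is still needed (e.g. by "1001011"), so nothing is freed.
Nodes removed: 0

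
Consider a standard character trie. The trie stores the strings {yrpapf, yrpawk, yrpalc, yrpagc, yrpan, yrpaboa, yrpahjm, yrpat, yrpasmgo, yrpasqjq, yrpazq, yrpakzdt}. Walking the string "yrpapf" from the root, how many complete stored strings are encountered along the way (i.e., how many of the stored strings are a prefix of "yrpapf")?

Traverse "yrpapf" character by character; count nodes along the way that are marked as word ends.
Prefixes of the query that are stored words: "yrpapf"
Count: 1

1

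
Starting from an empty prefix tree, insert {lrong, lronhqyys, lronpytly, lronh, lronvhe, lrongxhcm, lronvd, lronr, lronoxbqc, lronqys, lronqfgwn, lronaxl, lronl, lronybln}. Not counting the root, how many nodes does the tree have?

Insert word by word; a character creates a node only if that edge doesn't already exist:
  "lrong" → 5 new (l, r, o, n, g)
  "lronhqyys" → prefix "lron" already present; 5 new (h, q, y, y, s)
  "lronpytly" → prefix "lron" already present; 5 new (p, y, t, l, y)
  "lronh" → prefix "lronh" already present; 0 new (none)
  "lronvhe" → prefix "lron" already present; 3 new (v, h, e)
  "lrongxhcm" → prefix "lrong" already present; 4 new (x, h, c, m)
  "lronvd" → prefix "lronv" already present; 1 new (d)
  "lronr" → prefix "lron" already present; 1 new (r)
  "lronoxbqc" → prefix "lron" already present; 5 new (o, x, b, q, c)
  "lronqys" → prefix "lron" already present; 3 new (q, y, s)
  "lronqfgwn" → prefix "lronq" already present; 4 new (f, g, w, n)
  "lronaxl" → prefix "lron" already present; 3 new (a, x, l)
  "lronl" → prefix "lron" already present; 1 new (l)
  "lronybln" → prefix "lron" already present; 4 new (y, b, l, n)
Total nodes = 5 + 5 + 5 + 0 + 3 + 4 + 1 + 1 + 5 + 3 + 4 + 3 + 1 + 4 = 44

44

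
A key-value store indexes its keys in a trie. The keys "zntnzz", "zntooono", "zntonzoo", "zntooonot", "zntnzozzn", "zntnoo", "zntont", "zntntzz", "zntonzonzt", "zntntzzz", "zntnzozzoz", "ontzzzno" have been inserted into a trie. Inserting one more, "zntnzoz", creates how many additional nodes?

0

Every character of "zntnzoz" already lies on an existing path (it is a prefix of some stored word).
No new nodes are needed: 0.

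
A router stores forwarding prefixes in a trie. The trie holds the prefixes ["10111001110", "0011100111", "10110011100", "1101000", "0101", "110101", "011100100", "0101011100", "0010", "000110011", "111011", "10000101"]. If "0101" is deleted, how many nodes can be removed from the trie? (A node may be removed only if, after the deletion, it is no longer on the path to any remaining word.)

Walk "0101" from the leaf back toward the root, removing each node that no remaining word uses.
Every node on "0101" is still needed (e.g. by "0101011100"), so nothing is freed.
Nodes removed: 0

0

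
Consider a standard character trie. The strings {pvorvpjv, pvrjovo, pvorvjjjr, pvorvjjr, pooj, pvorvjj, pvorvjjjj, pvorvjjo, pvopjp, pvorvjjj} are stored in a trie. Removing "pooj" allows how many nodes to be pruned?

3

After clearing the end-marker at "pooj", prune upward until reaching a node still needed by another word.
The suffix "ooj" (3 nodes) is used only by "pooj"; the node for "p" still has the child "v", so pruning stops there.
Nodes removed: 3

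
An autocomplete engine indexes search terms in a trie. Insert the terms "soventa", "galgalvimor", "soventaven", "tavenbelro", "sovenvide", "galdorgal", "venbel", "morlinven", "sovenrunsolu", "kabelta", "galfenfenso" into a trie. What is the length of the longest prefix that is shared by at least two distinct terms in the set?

The deepest shared node is where two words last agree before diverging.
"soventa" and "soventaven" agree on "soventa" (7 characters) before diverging; nothing deeper is shared.
Longest shared-prefix length: 7

7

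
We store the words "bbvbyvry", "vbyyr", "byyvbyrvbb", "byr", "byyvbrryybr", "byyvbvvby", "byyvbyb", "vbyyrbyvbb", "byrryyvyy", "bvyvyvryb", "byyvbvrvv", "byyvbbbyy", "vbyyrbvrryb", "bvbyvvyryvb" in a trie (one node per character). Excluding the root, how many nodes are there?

Insert word by word; a character creates a node only if that edge doesn't already exist:
  "bbvbyvry" → 8 new (b, b, v, b, y, v, r, y)
  "vbyyr" → 5 new (v, b, y, y, r)
  "byyvbyrvbb" → prefix "b" already present; 9 new (y, y, v, b, y, r, v, b, b)
  "byr" → prefix "by" already present; 1 new (r)
  "byyvbrryybr" → prefix "byyvb" already present; 6 new (r, r, y, y, b, r)
  "byyvbvvby" → prefix "byyvb" already present; 4 new (v, v, b, y)
  "byyvbyb" → prefix "byyvby" already present; 1 new (b)
  "vbyyrbyvbb" → prefix "vbyyr" already present; 5 new (b, y, v, b, b)
  "byrryyvyy" → prefix "byr" already present; 6 new (r, y, y, v, y, y)
  "bvyvyvryb" → prefix "b" already present; 8 new (v, y, v, y, v, r, y, b)
  "byyvbvrvv" → prefix "byyvbv" already present; 3 new (r, v, v)
  "byyvbbbyy" → prefix "byyvb" already present; 4 new (b, b, y, y)
  "vbyyrbvrryb" → prefix "vbyyrb" already present; 5 new (v, r, r, y, b)
  "bvbyvvyryvb" → prefix "bv" already present; 9 new (b, y, v, v, y, r, y, v, b)
Total nodes = 8 + 5 + 9 + 1 + 6 + 4 + 1 + 5 + 6 + 8 + 3 + 4 + 5 + 9 = 74

74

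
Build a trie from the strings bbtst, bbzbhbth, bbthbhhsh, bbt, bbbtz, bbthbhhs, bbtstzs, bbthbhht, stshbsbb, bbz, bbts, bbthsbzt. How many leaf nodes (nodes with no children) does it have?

7

Leaves are exactly the stored words that no other stored word extends.
Those words: "bbbtz", "bbthbhhsh", "bbthbhht", "bbthsbzt", "bbtstzs", "bbzbhbth", "stshbsbb"
Leaf count: 7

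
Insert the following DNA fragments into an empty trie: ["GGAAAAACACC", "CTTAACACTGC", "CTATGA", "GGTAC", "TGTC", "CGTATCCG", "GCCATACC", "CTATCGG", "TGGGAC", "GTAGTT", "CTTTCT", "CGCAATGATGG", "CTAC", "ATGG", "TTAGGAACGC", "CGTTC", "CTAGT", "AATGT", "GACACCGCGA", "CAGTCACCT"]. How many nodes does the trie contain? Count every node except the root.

110

Trace insertions, counting only characters that open a new branch:
  "GGAAAAACACC" → 11 new (G, G, A, A, A, A, A, C, A, C, C)
  "CTTAACACTGC" → 11 new (C, T, T, A, A, C, A, C, T, G, C)
  "CTATGA" → prefix "CT" already present; 4 new (A, T, G, A)
  "GGTAC" → prefix "GG" already present; 3 new (T, A, C)
  "TGTC" → 4 new (T, G, T, C)
  "CGTATCCG" → prefix "C" already present; 7 new (G, T, A, T, C, C, G)
  "GCCATACC" → prefix "G" already present; 7 new (C, C, A, T, A, C, C)
  "CTATCGG" → prefix "CTAT" already present; 3 new (C, G, G)
  "TGGGAC" → prefix "TG" already present; 4 new (G, G, A, C)
  "GTAGTT" → prefix "G" already present; 5 new (T, A, G, T, T)
  "CTTTCT" → prefix "CTT" already present; 3 new (T, C, T)
  "CGCAATGATGG" → prefix "CG" already present; 9 new (C, A, A, T, G, A, T, G, G)
  "CTAC" → prefix "CTA" already present; 1 new (C)
  "ATGG" → 4 new (A, T, G, G)
  "TTAGGAACGC" → prefix "T" already present; 9 new (T, A, G, G, A, A, C, G, C)
  "CGTTC" → prefix "CGT" already present; 2 new (T, C)
  "CTAGT" → prefix "CTA" already present; 2 new (G, T)
  "AATGT" → prefix "A" already present; 4 new (A, T, G, T)
  "GACACCGCGA" → prefix "G" already present; 9 new (A, C, A, C, C, G, C, G, A)
  "CAGTCACCT" → prefix "C" already present; 8 new (A, G, T, C, A, C, C, T)
Total nodes = 11 + 11 + 4 + 3 + 4 + 7 + 7 + 3 + 4 + 5 + 3 + 9 + 1 + 4 + 9 + 2 + 2 + 4 + 9 + 8 = 110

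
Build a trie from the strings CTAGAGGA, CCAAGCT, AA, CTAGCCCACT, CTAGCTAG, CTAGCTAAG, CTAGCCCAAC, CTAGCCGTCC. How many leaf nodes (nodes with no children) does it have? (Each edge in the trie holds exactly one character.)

A leaf is a node with no children — equivalently, the end of a word that is not a proper prefix of any other stored word.
Those words: "AA", "CCAAGCT", "CTAGAGGA", "CTAGCCCAAC", "CTAGCCCACT", "CTAGCCGTCC", "CTAGCTAAG", "CTAGCTAG"
Leaf count: 8

8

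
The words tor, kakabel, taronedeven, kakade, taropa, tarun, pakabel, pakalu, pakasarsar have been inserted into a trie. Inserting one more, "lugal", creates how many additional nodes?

No existing word starts with "l", so every character of "lugal" needs a new node.
5 − 0 = 5 new nodes.

5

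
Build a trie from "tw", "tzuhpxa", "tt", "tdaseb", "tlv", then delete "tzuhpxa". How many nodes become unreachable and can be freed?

6

A node on "tzuhpxa"'s path can go only if nothing else ends at it or branches off below it.
The suffix "zuhpxa" (6 nodes) is used only by "tzuhpxa"; the node for "t" still has the child "w", so pruning stops there.
Nodes removed: 6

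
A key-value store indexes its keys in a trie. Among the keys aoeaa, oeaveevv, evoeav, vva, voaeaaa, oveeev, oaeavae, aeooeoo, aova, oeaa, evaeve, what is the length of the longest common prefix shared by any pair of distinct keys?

3

The deepest shared node is where two words last agree before diverging.
e.g. "oeaa" and "oeaveevv" share the prefix "oea" of length 3; no pair shares a longer one.
Longest shared-prefix length: 3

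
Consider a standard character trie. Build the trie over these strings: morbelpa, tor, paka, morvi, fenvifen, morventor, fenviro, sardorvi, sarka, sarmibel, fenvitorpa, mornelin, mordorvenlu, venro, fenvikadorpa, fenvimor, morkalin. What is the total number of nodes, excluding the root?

85

Count nodes per top-level branch (shared prefixes stored once):
  'f'-branch (fenvifen, fenvikadorpa, fenvimor, fenviro, fenvitorpa): 25 nodes
  'm'-branch (morbelpa, mordorvenlu, morkalin, mornelin, morventor, morvi): 33 nodes
  'p'-branch (paka): 4 nodes
  's'-branch (sardorvi, sarka, sarmibel): 15 nodes
  't'-branch (tor): 3 nodes
  'v'-branch (venro): 5 nodes
Sum: 85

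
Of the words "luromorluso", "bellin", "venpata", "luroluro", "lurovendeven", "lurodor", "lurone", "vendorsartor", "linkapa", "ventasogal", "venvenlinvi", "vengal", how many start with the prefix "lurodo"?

1

Traverse to the node for "lurodo", then collect every word in that subtree.
Words under "lurodo": lurodor
Count: 1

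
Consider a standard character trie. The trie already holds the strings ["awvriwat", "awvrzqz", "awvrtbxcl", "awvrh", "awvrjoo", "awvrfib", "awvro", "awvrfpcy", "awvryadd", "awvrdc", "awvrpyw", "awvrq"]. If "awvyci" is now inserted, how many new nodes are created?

"awv" is already a path in the trie; the remaining "yci" must be added.
So 6 − 3 = 3 new nodes.

3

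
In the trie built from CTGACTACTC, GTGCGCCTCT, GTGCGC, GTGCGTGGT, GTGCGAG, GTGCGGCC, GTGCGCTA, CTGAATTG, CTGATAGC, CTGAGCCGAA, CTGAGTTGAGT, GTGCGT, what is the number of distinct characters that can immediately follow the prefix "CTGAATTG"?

Follow the path "CTGAATTG" to its node, then look at its outgoing edges.
No stored string extends past "CTGAATTG".
That node has 0 child edges.

0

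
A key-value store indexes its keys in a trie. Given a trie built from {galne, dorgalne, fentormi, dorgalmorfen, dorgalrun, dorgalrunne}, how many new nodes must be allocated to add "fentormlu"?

The longest prefix of "fentormlu" already in the trie is "fentorm" (length 7).
So 9 − 7 = 2 new nodes.

2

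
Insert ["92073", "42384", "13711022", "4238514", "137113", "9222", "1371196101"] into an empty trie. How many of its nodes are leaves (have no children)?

A leaf is a node with no children — equivalently, the end of a word that is not a proper prefix of any other stored word.
Those words: "13711022", "137113", "1371196101", "42384", "4238514", "92073", "9222"
Leaf count: 7

7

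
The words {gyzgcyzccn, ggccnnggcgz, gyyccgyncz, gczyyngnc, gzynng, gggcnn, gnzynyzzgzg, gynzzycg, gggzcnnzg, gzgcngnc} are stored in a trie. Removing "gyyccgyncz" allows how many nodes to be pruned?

After clearing the end-marker at "gyyccgyncz", prune upward until reaching a node still needed by another word.
The suffix "yccgyncz" (8 nodes) is used only by "gyyccgyncz"; the node for "gy" still has the child "z", so pruning stops there.
Nodes removed: 8

8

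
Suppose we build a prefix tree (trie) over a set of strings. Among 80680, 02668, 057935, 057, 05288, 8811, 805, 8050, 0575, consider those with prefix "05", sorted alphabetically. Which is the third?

Words with prefix "05", in lexicographic order: "05288", "057", "0575", "057935"
The 3rd is 0575.

0575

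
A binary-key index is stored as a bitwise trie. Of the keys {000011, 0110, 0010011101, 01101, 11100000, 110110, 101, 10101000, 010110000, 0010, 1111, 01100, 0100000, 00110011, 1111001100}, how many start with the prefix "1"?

Filter for entries beginning with "1":
Words under "1": 101, 10101000, 110110, 11100000, 1111, 1111001100
Count: 6

6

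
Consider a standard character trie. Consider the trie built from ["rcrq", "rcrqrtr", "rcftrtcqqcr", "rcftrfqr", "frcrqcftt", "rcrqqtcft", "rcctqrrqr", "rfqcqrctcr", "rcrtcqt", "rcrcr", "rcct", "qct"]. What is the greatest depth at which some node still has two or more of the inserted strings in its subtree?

5

Look for the deepest trie node that still has at least two words in its subtree.
"rcftrfqr" and "rcftrtcqqcr" agree on "rcftr" (5 characters) before diverging; nothing deeper is shared.
Longest shared-prefix length: 5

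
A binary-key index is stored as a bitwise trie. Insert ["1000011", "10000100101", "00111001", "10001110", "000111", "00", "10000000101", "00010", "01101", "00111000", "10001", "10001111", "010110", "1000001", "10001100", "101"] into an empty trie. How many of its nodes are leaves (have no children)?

14

A leaf is a node with no children — equivalently, the end of a word that is not a proper prefix of any other stored word.
Those words: "00010", "000111", "00111000", "00111001", "010110", "01101", "10000000101", "1000001", "10000100101", "1000011", "10001100", "10001110", "10001111", "101"
Leaf count: 14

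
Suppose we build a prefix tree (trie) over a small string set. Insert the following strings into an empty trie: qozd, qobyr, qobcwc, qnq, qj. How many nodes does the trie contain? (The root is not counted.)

13

Trie structure (* marks end of a word):
(root)
└─ q
   ├─ j *
   ├─ n
   │  └─ q *
   └─ o
      ├─ b
      │  ├─ c
      │  │  └─ w
      │  │     └─ c *
      │  └─ y
      │     └─ r *
      └─ z
         └─ d *
Counting every labelled node above: 13.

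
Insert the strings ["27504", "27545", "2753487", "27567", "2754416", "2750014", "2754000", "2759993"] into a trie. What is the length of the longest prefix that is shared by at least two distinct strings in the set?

4

The deepest shared node is where two words last agree before diverging.
e.g. "2750014" and "27504" share the prefix "2750" of length 4; no pair shares a longer one.
Longest shared-prefix length: 4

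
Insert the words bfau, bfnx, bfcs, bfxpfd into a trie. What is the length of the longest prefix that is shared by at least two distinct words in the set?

2

The deepest shared node is where two words last agree before diverging.
"bfau" and "bfcs" agree on "bf" (2 characters) before diverging; nothing deeper is shared.
Longest shared-prefix length: 2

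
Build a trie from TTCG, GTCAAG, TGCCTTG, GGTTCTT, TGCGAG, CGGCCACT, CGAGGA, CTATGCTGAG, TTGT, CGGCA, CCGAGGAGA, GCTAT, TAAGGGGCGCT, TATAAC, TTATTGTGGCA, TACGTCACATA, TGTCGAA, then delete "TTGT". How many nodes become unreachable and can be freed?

Walk "TTGT" from the leaf back toward the root, removing each node that no remaining word uses.
The suffix "GT" (2 nodes) is used only by "TTGT"; the node for "TT" still has the child "C", so pruning stops there.
Nodes removed: 2

2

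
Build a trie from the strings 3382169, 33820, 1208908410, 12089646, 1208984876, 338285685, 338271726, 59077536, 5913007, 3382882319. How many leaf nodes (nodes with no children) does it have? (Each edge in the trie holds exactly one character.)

10

Leaves are exactly the stored words that no other stored word extends.
Those words: "1208908410", "12089646", "1208984876", "33820", "3382169", "338271726", "338285685", "3382882319", "59077536", "5913007"
Leaf count: 10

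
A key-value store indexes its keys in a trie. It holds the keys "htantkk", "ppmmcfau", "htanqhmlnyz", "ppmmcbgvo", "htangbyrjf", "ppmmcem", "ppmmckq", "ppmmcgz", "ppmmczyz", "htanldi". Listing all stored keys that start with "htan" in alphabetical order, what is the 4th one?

htantkk

Filter for "htan…" and sort: "htangbyrjf", "htanldi", "htanqhmlnyz", "htantkk"
Position 4: htantkk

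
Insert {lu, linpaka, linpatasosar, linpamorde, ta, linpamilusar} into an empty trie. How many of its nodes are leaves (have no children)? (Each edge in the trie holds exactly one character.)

A leaf is a node with no children — equivalently, the end of a word that is not a proper prefix of any other stored word.
Those words: "linpaka", "linpamilusar", "linpamorde", "linpatasosar", "lu", "ta"
Leaf count: 6

6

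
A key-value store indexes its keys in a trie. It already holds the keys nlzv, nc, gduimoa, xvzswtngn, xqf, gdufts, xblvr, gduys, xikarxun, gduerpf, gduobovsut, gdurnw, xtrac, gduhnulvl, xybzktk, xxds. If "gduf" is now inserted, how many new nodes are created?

0

"gduf" is already a full path in the trie; only an end-marker is added.
No new nodes are needed: 0.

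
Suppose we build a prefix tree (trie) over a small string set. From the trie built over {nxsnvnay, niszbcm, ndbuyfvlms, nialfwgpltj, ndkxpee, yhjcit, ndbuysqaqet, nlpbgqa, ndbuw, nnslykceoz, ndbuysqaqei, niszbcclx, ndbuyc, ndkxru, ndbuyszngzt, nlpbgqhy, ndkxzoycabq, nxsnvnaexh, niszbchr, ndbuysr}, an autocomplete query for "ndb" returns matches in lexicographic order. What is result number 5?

Filter for "ndb…" and sort: "ndbuw", "ndbuyc", "ndbuyfvlms", "ndbuysqaqei", "ndbuysqaqet", "ndbuysr", "ndbuyszngzt"
Position 5: ndbuysqaqet

ndbuysqaqet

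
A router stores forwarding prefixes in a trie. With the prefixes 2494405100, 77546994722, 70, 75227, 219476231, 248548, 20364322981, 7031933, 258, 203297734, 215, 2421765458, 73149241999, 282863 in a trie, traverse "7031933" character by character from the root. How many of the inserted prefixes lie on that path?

Walk "7031933" from the root; an end-of-word marker is hit whenever a stored word is a prefix of "7031933".
Prefixes of the query that are stored words: "70", "7031933"
Count: 2

2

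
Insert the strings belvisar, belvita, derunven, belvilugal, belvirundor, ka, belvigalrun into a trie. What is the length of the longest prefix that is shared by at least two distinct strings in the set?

The deepest shared node is where two words last agree before diverging.
e.g. "belvigalrun" and "belvilugal" share the prefix "belvi" of length 5; no pair shares a longer one.
Longest shared-prefix length: 5

5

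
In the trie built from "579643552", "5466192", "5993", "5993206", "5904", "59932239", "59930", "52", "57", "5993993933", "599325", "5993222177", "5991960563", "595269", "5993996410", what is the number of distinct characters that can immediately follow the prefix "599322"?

2

Follow the path "599322" to its node, then look at its outgoing edges.
Distinct next characters after "599322": 2, 3.
That node has 2 child edges.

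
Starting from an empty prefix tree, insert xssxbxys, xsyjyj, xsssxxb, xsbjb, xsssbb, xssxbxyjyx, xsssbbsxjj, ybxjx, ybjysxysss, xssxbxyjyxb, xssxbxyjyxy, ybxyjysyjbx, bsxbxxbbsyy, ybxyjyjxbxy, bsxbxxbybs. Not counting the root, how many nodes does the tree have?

70

Trace insertions, counting only characters that open a new branch:
  "xssxbxys" → 8 new (x, s, s, x, b, x, y, s)
  "xsyjyj" → prefix "xs" already present; 4 new (y, j, y, j)
  "xsssxxb" → prefix "xss" already present; 4 new (s, x, x, b)
  "xsbjb" → prefix "xs" already present; 3 new (b, j, b)
  "xsssbb" → prefix "xsss" already present; 2 new (b, b)
  "xssxbxyjyx" → prefix "xssxbxy" already present; 3 new (j, y, x)
  "xsssbbsxjj" → prefix "xsssbb" already present; 4 new (s, x, j, j)
  "ybxjx" → 5 new (y, b, x, j, x)
  "ybjysxysss" → prefix "yb" already present; 8 new (j, y, s, x, y, s, s, s)
  "xssxbxyjyxb" → prefix "xssxbxyjyx" already present; 1 new (b)
  "xssxbxyjyxy" → prefix "xssxbxyjyx" already present; 1 new (y)
  "ybxyjysyjbx" → prefix "ybx" already present; 8 new (y, j, y, s, y, j, b, x)
  "bsxbxxbbsyy" → 11 new (b, s, x, b, x, x, b, b, s, y, y)
  "ybxyjyjxbxy" → prefix "ybxyjy" already present; 5 new (j, x, b, x, y)
  "bsxbxxbybs" → prefix "bsxbxxb" already present; 3 new (y, b, s)
Total nodes = 8 + 4 + 4 + 3 + 2 + 3 + 4 + 5 + 8 + 1 + 1 + 8 + 11 + 5 + 3 = 70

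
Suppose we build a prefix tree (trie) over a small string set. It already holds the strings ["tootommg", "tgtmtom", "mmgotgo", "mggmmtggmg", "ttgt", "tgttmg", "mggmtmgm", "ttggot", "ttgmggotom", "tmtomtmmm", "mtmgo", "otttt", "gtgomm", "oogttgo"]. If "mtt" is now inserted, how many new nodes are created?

The longest prefix of "mtt" already in the trie is "mt" (length 2).
Each of the 1 remaining characters creates one node.

1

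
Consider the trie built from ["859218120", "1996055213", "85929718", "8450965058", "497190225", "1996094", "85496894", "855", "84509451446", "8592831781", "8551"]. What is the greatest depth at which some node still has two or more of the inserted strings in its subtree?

5

Look for the deepest trie node that still has at least two words in its subtree.
"1996055213" and "1996094" agree on "19960" (5 characters) before diverging; nothing deeper is shared.
Longest shared-prefix length: 5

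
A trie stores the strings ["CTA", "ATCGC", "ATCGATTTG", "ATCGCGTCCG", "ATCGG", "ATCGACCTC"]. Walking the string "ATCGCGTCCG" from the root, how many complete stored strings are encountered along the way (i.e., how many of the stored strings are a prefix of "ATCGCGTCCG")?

2

Traverse "ATCGCGTCCG" character by character; count nodes along the way that are marked as word ends.
Prefixes of the query that are stored words: "ATCGC", "ATCGCGTCCG"
Count: 2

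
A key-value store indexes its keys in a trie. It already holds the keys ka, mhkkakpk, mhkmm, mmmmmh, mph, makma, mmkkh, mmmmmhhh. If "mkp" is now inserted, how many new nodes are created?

2

Walking "mkp" from the root, the first 1 characters ("m") follow existing edges; "k" is the first miss.
New nodes needed: |"mkp"| − 1 = 3 − 1 = 2.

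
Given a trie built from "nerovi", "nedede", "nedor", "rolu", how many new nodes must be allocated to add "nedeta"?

2

The longest prefix of "nedeta" already in the trie is "nede" (length 4).
So 6 − 4 = 2 new nodes.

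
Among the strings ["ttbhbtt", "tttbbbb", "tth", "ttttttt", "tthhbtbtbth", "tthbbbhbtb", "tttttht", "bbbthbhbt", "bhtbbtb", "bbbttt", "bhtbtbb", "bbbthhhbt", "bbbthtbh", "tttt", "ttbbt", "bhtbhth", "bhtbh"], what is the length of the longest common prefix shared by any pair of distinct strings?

5

Look for the deepest trie node that still has at least two words in its subtree.
"bbbthbhbt" and "bbbthhhbt" agree on "bbbth" (5 characters) before diverging; nothing deeper is shared.
Longest shared-prefix length: 5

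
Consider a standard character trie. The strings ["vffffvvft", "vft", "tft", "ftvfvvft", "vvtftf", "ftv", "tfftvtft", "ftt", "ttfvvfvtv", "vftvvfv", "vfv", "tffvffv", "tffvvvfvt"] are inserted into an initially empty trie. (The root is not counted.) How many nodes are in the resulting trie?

Trace insertions, counting only characters that open a new branch:
  "vffffvvft" → 9 new (v, f, f, f, f, v, v, f, t)
  "vft" → prefix "vf" already present; 1 new (t)
  "tft" → 3 new (t, f, t)
  "ftvfvvft" → 8 new (f, t, v, f, v, v, f, t)
  "vvtftf" → prefix "v" already present; 5 new (v, t, f, t, f)
  "ftv" → prefix "ftv" already present; 0 new (none)
  "tfftvtft" → prefix "tf" already present; 6 new (f, t, v, t, f, t)
  "ftt" → prefix "ft" already present; 1 new (t)
  "ttfvvfvtv" → prefix "t" already present; 8 new (t, f, v, v, f, v, t, v)
  "vftvvfv" → prefix "vft" already present; 4 new (v, v, f, v)
  "vfv" → prefix "vf" already present; 1 new (v)
  "tffvffv" → prefix "tff" already present; 4 new (v, f, f, v)
  "tffvvvfvt" → prefix "tffv" already present; 5 new (v, v, f, v, t)
Total nodes = 9 + 1 + 3 + 8 + 5 + 0 + 6 + 1 + 8 + 4 + 1 + 4 + 5 = 55

55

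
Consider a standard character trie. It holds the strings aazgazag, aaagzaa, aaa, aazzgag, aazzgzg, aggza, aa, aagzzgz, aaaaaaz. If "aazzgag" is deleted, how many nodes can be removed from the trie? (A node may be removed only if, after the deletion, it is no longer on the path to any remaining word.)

2

Walk "aazzgag" from the leaf back toward the root, removing each node that no remaining word uses.
The suffix "ag" (2 nodes) is used only by "aazzgag"; the node for "aazzg" still has the child "z", so pruning stops there.
Nodes removed: 2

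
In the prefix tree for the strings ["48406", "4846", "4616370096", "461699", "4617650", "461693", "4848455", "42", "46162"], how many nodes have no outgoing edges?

Leaves are exactly the stored words that no other stored word extends.
Those words: "42", "46162", "4616370096", "461693", "461699", "4617650", "48406", "4846", "4848455"
Leaf count: 9

9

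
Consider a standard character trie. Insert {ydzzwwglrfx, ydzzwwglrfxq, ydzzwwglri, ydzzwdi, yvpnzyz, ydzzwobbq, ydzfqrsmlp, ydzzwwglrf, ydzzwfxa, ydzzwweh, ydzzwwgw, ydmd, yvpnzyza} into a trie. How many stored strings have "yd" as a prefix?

11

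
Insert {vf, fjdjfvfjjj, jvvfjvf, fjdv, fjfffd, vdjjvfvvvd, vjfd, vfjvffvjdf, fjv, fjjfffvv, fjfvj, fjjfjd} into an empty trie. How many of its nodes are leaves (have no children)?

Leaves are exactly the stored words that no other stored word extends.
Those words: "fjdjfvfjjj", "fjdv", "fjfffd", "fjfvj", "fjjfffvv", "fjjfjd", "fjv", "jvvfjvf", "vdjjvfvvvd", "vfjvffvjdf", "vjfd"
Leaf count: 11

11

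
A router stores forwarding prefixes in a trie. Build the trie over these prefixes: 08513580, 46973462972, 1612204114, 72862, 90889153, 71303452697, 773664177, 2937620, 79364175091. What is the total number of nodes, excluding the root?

Trace insertions, counting only characters that open a new branch:
  "08513580" → 8 new (0, 8, 5, 1, 3, 5, 8, 0)
  "46973462972" → 11 new (4, 6, 9, 7, 3, 4, 6, 2, 9, 7, 2)
  "1612204114" → 10 new (1, 6, 1, 2, 2, 0, 4, 1, 1, 4)
  "72862" → 5 new (7, 2, 8, 6, 2)
  "90889153" → 8 new (9, 0, 8, 8, 9, 1, 5, 3)
  "71303452697" → prefix "7" already present; 10 new (1, 3, 0, 3, 4, 5, 2, 6, 9, 7)
  "773664177" → prefix "7" already present; 8 new (7, 3, 6, 6, 4, 1, 7, 7)
  "2937620" → 7 new (2, 9, 3, 7, 6, 2, 0)
  "79364175091" → prefix "7" already present; 10 new (9, 3, 6, 4, 1, 7, 5, 0, 9, 1)
Total nodes = 8 + 11 + 10 + 5 + 8 + 10 + 8 + 7 + 10 = 77

77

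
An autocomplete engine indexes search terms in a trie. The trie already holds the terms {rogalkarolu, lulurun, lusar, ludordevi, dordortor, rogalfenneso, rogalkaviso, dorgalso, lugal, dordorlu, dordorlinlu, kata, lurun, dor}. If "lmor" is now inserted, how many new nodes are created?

The longest prefix of "lmor" already in the trie is "l" (length 1).
Each of the 3 remaining characters creates one node.

3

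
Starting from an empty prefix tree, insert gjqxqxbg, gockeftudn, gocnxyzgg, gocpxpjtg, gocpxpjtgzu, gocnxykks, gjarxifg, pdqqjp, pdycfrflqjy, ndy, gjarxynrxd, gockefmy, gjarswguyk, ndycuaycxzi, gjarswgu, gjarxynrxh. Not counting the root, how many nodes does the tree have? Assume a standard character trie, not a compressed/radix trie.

80

Trace insertions, counting only characters that open a new branch:
  "gjqxqxbg" → 8 new (g, j, q, x, q, x, b, g)
  "gockeftudn" → prefix "g" already present; 9 new (o, c, k, e, f, t, u, d, n)
  "gocnxyzgg" → prefix "goc" already present; 6 new (n, x, y, z, g, g)
  "gocpxpjtg" → prefix "goc" already present; 6 new (p, x, p, j, t, g)
  "gocpxpjtgzu" → prefix "gocpxpjtg" already present; 2 new (z, u)
  "gocnxykks" → prefix "gocnxy" already present; 3 new (k, k, s)
  "gjarxifg" → prefix "gj" already present; 6 new (a, r, x, i, f, g)
  "pdqqjp" → 6 new (p, d, q, q, j, p)
  "pdycfrflqjy" → prefix "pd" already present; 9 new (y, c, f, r, f, l, q, j, y)
  "ndy" → 3 new (n, d, y)
  "gjarxynrxd" → prefix "gjarx" already present; 5 new (y, n, r, x, d)
  "gockefmy" → prefix "gockef" already present; 2 new (m, y)
  "gjarswguyk" → prefix "gjar" already present; 6 new (s, w, g, u, y, k)
  "ndycuaycxzi" → prefix "ndy" already present; 8 new (c, u, a, y, c, x, z, i)
  "gjarswgu" → prefix "gjarswgu" already present; 0 new (none)
  "gjarxynrxh" → prefix "gjarxynrx" already present; 1 new (h)
Total nodes = 8 + 9 + 6 + 6 + 2 + 3 + 6 + 6 + 9 + 3 + 5 + 2 + 6 + 8 + 0 + 1 = 80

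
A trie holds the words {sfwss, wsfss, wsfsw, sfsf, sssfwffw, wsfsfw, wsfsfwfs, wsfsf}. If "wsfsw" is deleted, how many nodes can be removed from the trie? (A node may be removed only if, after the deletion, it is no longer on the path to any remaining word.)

1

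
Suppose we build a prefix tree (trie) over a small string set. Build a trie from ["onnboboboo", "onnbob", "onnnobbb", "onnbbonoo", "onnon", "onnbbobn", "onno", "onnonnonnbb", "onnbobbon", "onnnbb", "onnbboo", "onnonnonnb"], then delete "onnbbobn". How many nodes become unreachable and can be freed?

2

Walk "onnbbobn" from the leaf back toward the root, removing each node that no remaining word uses.
The suffix "bn" (2 nodes) is used only by "onnbbobn"; the node for "onnbbo" still has the child "n", so pruning stops there.
Nodes removed: 2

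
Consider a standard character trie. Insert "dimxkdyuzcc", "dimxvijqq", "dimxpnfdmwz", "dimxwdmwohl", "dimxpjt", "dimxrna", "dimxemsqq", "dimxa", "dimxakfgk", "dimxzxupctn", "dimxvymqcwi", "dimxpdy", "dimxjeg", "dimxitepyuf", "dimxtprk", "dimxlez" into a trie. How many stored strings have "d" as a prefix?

16

Traverse to the node for "d", then collect every word in that subtree.
Matches: "dimxa", "dimxakfgk", "dimxemsqq", "dimxitepyuf", "dimxjeg", "dimxkdyuzcc", "dimxlez", "dimxpdy", "dimxpjt", "dimxpnfdmwz", "dimxrna", "dimxtprk", "dimxvijqq", "dimxvymqcwi", "dimxwdmwohl", "dimxzxupctn"
Count: 16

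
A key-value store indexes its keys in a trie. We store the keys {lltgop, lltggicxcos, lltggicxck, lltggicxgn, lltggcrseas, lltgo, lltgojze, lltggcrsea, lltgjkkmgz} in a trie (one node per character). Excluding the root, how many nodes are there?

31

Trie structure (* marks end of a word):
(root)
└─ l
   └─ l
      └─ t
         └─ g
            ├─ g
            │  ├─ c
            │  │  └─ r
            │  │     └─ s
            │  │        └─ e
            │  │           └─ a *
            │  │              └─ s *
            │  └─ i
            │     └─ c
            │        └─ x
            │           ├─ c
            │           │  ├─ k *
            │           │  └─ o
            │           │     └─ s *
            │           └─ g
            │              └─ n *
            ├─ j
            │  └─ k
            │     └─ k
            │        └─ m
            │           └─ g
            │              └─ z *
            └─ o *
               ├─ j
               │  └─ z
               │     └─ e *
               └─ p *
Counting every labelled node above: 31.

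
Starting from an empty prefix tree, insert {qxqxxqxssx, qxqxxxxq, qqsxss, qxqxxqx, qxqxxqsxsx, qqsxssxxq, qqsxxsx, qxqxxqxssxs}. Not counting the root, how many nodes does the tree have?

Count nodes per top-level branch (shared prefixes stored once):
  'q'-branch (qqsxss, qqsxssxxq, qqsxxsx, qxqxxqsxsx, qxqxxqx, qxqxxqxssx, qxqxxqxssxs, qxqxxxxq): 29 nodes
Sum: 29

29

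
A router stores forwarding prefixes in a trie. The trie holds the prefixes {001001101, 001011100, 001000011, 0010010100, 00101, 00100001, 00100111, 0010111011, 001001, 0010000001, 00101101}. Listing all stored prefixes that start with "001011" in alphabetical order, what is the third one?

Filter for "001011…" and sort: "00101101", "001011100", "0010111011"
Position 3: 0010111011

0010111011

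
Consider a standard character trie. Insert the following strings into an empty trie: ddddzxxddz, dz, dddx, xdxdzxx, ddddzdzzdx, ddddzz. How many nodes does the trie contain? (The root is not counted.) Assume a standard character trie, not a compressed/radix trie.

25

Insert word by word; a character creates a node only if that edge doesn't already exist:
  "ddddzxxddz" → 10 new (d, d, d, d, z, x, x, d, d, z)
  "dz" → prefix "d" already present; 1 new (z)
  "dddx" → prefix "ddd" already present; 1 new (x)
  "xdxdzxx" → 7 new (x, d, x, d, z, x, x)
  "ddddzdzzdx" → prefix "ddddz" already present; 5 new (d, z, z, d, x)
  "ddddzz" → prefix "ddddz" already present; 1 new (z)
Total nodes = 10 + 1 + 1 + 7 + 5 + 1 = 25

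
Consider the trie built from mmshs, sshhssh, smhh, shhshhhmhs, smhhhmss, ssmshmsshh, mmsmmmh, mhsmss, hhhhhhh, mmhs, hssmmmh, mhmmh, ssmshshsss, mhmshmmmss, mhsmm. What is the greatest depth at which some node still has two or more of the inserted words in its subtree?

5

Look for the deepest trie node that still has at least two words in its subtree.
"ssmshmsshh" and "ssmshshsss" agree on "ssmsh" (5 characters) before diverging; nothing deeper is shared.
Longest shared-prefix length: 5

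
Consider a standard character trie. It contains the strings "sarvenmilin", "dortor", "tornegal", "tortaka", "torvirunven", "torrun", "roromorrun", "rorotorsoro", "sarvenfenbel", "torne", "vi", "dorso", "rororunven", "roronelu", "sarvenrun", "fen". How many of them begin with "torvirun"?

Walk to "torvirun"; the words in its subtree are exactly those with that prefix.
Matches: "torvirunven"
Count: 1

1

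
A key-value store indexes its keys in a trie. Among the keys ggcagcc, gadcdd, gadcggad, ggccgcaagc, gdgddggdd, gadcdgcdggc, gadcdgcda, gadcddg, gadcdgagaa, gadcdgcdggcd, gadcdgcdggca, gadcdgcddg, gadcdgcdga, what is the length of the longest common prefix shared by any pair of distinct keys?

11

Look for the deepest trie node that still has at least two words in its subtree.
e.g. "gadcdgcdggc" and "gadcdgcdggca" share the prefix "gadcdgcdggc" of length 11; no pair shares a longer one.
Longest shared-prefix length: 11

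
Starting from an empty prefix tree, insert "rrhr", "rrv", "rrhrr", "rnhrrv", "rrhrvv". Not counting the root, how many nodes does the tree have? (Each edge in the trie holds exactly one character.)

13

Trie structure (* marks end of a word):
(root)
└─ r
   ├─ n
   │  └─ h
   │     └─ r
   │        └─ r
   │           └─ v *
   └─ r
      ├─ h
      │  └─ r *
      │     ├─ r *
      │     └─ v
      │        └─ v *
      └─ v *
Counting every labelled node above: 13.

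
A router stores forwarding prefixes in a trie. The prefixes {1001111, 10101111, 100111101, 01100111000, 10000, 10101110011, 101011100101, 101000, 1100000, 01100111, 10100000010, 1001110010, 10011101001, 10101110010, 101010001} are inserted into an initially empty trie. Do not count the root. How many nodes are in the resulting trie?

59

Count nodes per top-level branch (shared prefixes stored once):
  '0'-branch (01100111, 01100111000): 11 nodes
  '1'-branch (10000, 1001110010, 10011101001, 1001111, 100111101, 101000, 10100000010, 101010001, 10101110010, 101011100101, 10101110011, 10101111, 1100000): 48 nodes
Sum: 59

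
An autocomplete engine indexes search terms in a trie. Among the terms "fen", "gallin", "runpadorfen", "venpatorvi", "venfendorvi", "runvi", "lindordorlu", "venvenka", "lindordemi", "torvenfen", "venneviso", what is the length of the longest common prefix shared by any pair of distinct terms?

Equivalently: take the maximum, over all pairs, of their longest common prefix length.
"lindordemi" and "lindordorlu" agree on "lindord" (7 characters) before diverging; nothing deeper is shared.
Longest shared-prefix length: 7

7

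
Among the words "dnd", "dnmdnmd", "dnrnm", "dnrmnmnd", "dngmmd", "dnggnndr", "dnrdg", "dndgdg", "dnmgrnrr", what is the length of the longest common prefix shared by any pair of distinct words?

3

The deepest shared node is where two words last agree before diverging.
"dnd" and "dndgdg" agree on "dnd" (3 characters) before diverging; nothing deeper is shared.
Longest shared-prefix length: 3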